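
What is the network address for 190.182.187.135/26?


IP:   10111110.10110110.10111011.10000111
Mask: 11111111.11111111.11111111.11000000
AND operation:
Net:  10111110.10110110.10111011.10000000
Network: 190.182.187.128/26


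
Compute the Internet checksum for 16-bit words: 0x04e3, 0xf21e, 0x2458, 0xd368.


Sum all words (with carry folding):
+ 0x04e3 = 0x04e3
+ 0xf21e = 0xf701
+ 0x2458 = 0x1b5a
+ 0xd368 = 0xeec2
One's complement: ~0xeec2
Checksum = 0x113d


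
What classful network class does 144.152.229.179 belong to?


First octet: 144
Binary: 10010000
10xxxxxx -> Class B (128-191)
Class B, default mask 255.255.0.0 (/16)


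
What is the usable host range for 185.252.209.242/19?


Network: 185.252.192.0
Broadcast: 185.252.223.255
First usable = network + 1
Last usable = broadcast - 1
Range: 185.252.192.1 to 185.252.223.254


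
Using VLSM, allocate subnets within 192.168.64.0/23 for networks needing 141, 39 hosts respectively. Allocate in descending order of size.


141 hosts -> /24 (254 usable): 192.168.64.0/24
39 hosts -> /26 (62 usable): 192.168.65.0/26
Allocation: 192.168.64.0/24 (141 hosts, 254 usable); 192.168.65.0/26 (39 hosts, 62 usable)


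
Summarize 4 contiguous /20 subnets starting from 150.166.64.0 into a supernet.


Original prefix: /20
Number of subnets: 4 = 2^2
New prefix = 20 - 2 = 18
Supernet: 150.166.64.0/18


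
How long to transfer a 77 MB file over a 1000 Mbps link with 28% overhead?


Effective throughput = 1000 * (1 - 28/100) = 720 Mbps
File size in Mb = 77 * 8 = 616 Mb
Time = 616 / 720
Time = 0.8556 seconds


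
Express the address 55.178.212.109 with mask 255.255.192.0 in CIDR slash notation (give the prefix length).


Binary: 11111111.11111111.11000000.00000000
Count leading 1s
Prefix: /18


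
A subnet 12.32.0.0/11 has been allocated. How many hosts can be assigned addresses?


Host bits = 32 - 11 = 21
Total addresses = 2^21 = 2097152
Usable = total - 2 (network and broadcast)
Usable hosts: 2097150


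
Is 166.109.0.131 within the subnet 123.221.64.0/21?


Subnet network: 123.221.64.0
Test IP AND mask: 166.109.0.0
No, 166.109.0.131 is not in 123.221.64.0/21


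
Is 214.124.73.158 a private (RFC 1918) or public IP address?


RFC 1918 private ranges:
  10.0.0.0/8 (10.0.0.0 - 10.255.255.255)
  172.16.0.0/12 (172.16.0.0 - 172.31.255.255)
  192.168.0.0/16 (192.168.0.0 - 192.168.255.255)
Public (not in any RFC 1918 range)


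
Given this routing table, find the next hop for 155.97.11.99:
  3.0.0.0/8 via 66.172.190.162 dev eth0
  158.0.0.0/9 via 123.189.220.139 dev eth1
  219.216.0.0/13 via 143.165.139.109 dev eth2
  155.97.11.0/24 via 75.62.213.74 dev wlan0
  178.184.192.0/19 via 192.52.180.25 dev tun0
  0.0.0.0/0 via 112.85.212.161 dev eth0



Longest prefix match for 155.97.11.99:
  /8 3.0.0.0: no
  /9 158.0.0.0: no
  /13 219.216.0.0: no
  /24 155.97.11.0: MATCH
  /19 178.184.192.0: no
  /0 0.0.0.0: MATCH
Selected: next-hop 75.62.213.74 via wlan0 (matched /24)


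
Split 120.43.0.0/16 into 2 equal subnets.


New prefix = 16 + 1 = 17
Each subnet has 32768 addresses
  120.43.0.0/17
  120.43.128.0/17
Subnets: 120.43.0.0/17, 120.43.128.0/17


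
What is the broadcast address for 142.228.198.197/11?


Network: 142.224.0.0/11
Host bits = 21
Set all host bits to 1:
Broadcast: 142.255.255.255


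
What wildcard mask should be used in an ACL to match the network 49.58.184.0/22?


Subnet mask: 255.255.252.0
Wildcard = 255.255.255.255 - subnet mask
255 - 255 = 0
255 - 255 = 0
255 - 252 = 3
255 - 0 = 255
Wildcard: 0.0.3.255


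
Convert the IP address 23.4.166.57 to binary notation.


23 = 00010111
4 = 00000100
166 = 10100110
57 = 00111001
Binary: 00010111.00000100.10100110.00111001


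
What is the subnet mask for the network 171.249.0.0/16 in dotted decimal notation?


/16 means 16 network bits, 16 host bits
Binary: 11111111111111110000000000000000
Mask: 255.255.0.0


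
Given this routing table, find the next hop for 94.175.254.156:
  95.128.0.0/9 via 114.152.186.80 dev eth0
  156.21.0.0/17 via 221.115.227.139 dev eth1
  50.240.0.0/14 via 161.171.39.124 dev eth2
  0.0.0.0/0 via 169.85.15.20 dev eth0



Longest prefix match for 94.175.254.156:
  /9 95.128.0.0: no
  /17 156.21.0.0: no
  /14 50.240.0.0: no
  /0 0.0.0.0: MATCH
Selected: next-hop 169.85.15.20 via eth0 (matched /0)


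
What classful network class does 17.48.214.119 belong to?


First octet: 17
Binary: 00010001
0xxxxxxx -> Class A (1-126)
Class A, default mask 255.0.0.0 (/8)


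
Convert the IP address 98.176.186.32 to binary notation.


98 = 01100010
176 = 10110000
186 = 10111010
32 = 00100000
Binary: 01100010.10110000.10111010.00100000


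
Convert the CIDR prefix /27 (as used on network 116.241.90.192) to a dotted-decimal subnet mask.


/27 means 27 network bits, 5 host bits
Binary: 11111111111111111111111111100000
Mask: 255.255.255.224


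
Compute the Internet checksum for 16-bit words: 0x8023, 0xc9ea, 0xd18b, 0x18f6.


Sum all words (with carry folding):
+ 0x8023 = 0x8023
+ 0xc9ea = 0x4a0e
+ 0xd18b = 0x1b9a
+ 0x18f6 = 0x3490
One's complement: ~0x3490
Checksum = 0xcb6f


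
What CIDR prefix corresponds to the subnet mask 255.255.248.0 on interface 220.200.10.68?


Binary: 11111111.11111111.11111000.00000000
Count leading 1s
Prefix: /21


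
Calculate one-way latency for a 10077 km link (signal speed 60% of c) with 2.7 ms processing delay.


Speed = 0.6 * 3e5 km/s = 180000 km/s
Propagation delay = 10077 / 180000 = 0.056 s = 55.9833 ms
Processing delay = 2.7 ms
Total one-way latency = 58.6833 ms


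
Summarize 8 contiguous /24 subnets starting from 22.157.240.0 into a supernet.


Original prefix: /24
Number of subnets: 8 = 2^3
New prefix = 24 - 3 = 21
Supernet: 22.157.240.0/21


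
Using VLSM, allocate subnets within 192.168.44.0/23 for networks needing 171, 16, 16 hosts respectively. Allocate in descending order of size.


171 hosts -> /24 (254 usable): 192.168.44.0/24
16 hosts -> /27 (30 usable): 192.168.45.0/27
16 hosts -> /27 (30 usable): 192.168.45.32/27
Allocation: 192.168.44.0/24 (171 hosts, 254 usable); 192.168.45.0/27 (16 hosts, 30 usable); 192.168.45.32/27 (16 hosts, 30 usable)


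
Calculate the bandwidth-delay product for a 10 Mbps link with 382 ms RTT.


BDP = bandwidth * RTT
= 10 Mbps * 382 ms
= 10 * 1e6 * 382 / 1000 bits
= 3820000 bits
= 477500 bytes
= 466.3086 KB
BDP = 3820000 bits (477500 bytes)


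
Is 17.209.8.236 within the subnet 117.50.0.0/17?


Subnet network: 117.50.0.0
Test IP AND mask: 17.209.0.0
No, 17.209.8.236 is not in 117.50.0.0/17


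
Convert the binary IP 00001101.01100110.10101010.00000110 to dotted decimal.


00001101 = 13
01100110 = 102
10101010 = 170
00000110 = 6
IP: 13.102.170.6


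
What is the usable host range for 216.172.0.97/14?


Network: 216.172.0.0
Broadcast: 216.175.255.255
First usable = network + 1
Last usable = broadcast - 1
Range: 216.172.0.1 to 216.175.255.254


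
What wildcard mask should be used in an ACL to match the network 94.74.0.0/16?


Subnet mask: 255.255.0.0
Wildcard = 255.255.255.255 - subnet mask
255 - 255 = 0
255 - 255 = 0
255 - 0 = 255
255 - 0 = 255
Wildcard: 0.0.255.255


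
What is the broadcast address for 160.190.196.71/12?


Network: 160.176.0.0/12
Host bits = 20
Set all host bits to 1:
Broadcast: 160.191.255.255


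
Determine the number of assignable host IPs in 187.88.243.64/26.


Host bits = 32 - 26 = 6
Total addresses = 2^6 = 64
Usable = total - 2 (network and broadcast)
Usable hosts: 62


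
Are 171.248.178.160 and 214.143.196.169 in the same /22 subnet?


Mask: 255.255.252.0
171.248.178.160 AND mask = 171.248.176.0
214.143.196.169 AND mask = 214.143.196.0
No, different subnets (171.248.176.0 vs 214.143.196.0)


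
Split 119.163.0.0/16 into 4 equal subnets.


New prefix = 16 + 2 = 18
Each subnet has 16384 addresses
  119.163.0.0/18
  119.163.64.0/18
  119.163.128.0/18
  119.163.192.0/18
Subnets: 119.163.0.0/18, 119.163.64.0/18, 119.163.128.0/18, 119.163.192.0/18


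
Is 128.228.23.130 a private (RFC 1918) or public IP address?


RFC 1918 private ranges:
  10.0.0.0/8 (10.0.0.0 - 10.255.255.255)
  172.16.0.0/12 (172.16.0.0 - 172.31.255.255)
  192.168.0.0/16 (192.168.0.0 - 192.168.255.255)
Public (not in any RFC 1918 range)


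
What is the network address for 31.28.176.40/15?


IP:   00011111.00011100.10110000.00101000
Mask: 11111111.11111110.00000000.00000000
AND operation:
Net:  00011111.00011100.00000000.00000000
Network: 31.28.0.0/15


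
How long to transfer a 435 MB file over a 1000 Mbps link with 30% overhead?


Effective throughput = 1000 * (1 - 30/100) = 700 Mbps
File size in Mb = 435 * 8 = 3480 Mb
Time = 3480 / 700
Time = 4.9714 seconds


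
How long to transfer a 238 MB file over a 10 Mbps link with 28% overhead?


Effective throughput = 10 * (1 - 28/100) = 7.2 Mbps
File size in Mb = 238 * 8 = 1904 Mb
Time = 1904 / 7.2
Time = 264.4444 seconds


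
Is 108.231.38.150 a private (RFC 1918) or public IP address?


RFC 1918 private ranges:
  10.0.0.0/8 (10.0.0.0 - 10.255.255.255)
  172.16.0.0/12 (172.16.0.0 - 172.31.255.255)
  192.168.0.0/16 (192.168.0.0 - 192.168.255.255)
Public (not in any RFC 1918 range)


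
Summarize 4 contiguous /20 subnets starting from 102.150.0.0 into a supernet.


Original prefix: /20
Number of subnets: 4 = 2^2
New prefix = 20 - 2 = 18
Supernet: 102.150.0.0/18


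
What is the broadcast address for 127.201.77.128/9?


Network: 127.128.0.0/9
Host bits = 23
Set all host bits to 1:
Broadcast: 127.255.255.255


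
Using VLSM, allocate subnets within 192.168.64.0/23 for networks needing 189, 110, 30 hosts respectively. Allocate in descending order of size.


189 hosts -> /24 (254 usable): 192.168.64.0/24
110 hosts -> /25 (126 usable): 192.168.65.0/25
30 hosts -> /27 (30 usable): 192.168.65.128/27
Allocation: 192.168.64.0/24 (189 hosts, 254 usable); 192.168.65.0/25 (110 hosts, 126 usable); 192.168.65.128/27 (30 hosts, 30 usable)


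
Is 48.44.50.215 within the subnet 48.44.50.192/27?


Subnet network: 48.44.50.192
Test IP AND mask: 48.44.50.192
Yes, 48.44.50.215 is in 48.44.50.192/27


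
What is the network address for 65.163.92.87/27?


IP:   01000001.10100011.01011100.01010111
Mask: 11111111.11111111.11111111.11100000
AND operation:
Net:  01000001.10100011.01011100.01000000
Network: 65.163.92.64/27


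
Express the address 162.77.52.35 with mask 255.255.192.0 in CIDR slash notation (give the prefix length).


Binary: 11111111.11111111.11000000.00000000
Count leading 1s
Prefix: /18


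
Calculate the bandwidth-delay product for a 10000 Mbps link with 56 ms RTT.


BDP = bandwidth * RTT
= 10000 Mbps * 56 ms
= 10000 * 1e6 * 56 / 1000 bits
= 560000000 bits
= 70000000 bytes
= 68359.375 KB
BDP = 560000000 bits (70000000 bytes)


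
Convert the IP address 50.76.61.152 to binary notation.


50 = 00110010
76 = 01001100
61 = 00111101
152 = 10011000
Binary: 00110010.01001100.00111101.10011000


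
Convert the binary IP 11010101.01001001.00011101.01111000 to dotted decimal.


11010101 = 213
01001001 = 73
00011101 = 29
01111000 = 120
IP: 213.73.29.120


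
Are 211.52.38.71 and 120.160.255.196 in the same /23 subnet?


Mask: 255.255.254.0
211.52.38.71 AND mask = 211.52.38.0
120.160.255.196 AND mask = 120.160.254.0
No, different subnets (211.52.38.0 vs 120.160.254.0)


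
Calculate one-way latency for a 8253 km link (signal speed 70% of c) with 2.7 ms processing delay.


Speed = 0.7 * 3e5 km/s = 210000 km/s
Propagation delay = 8253 / 210000 = 0.0393 s = 39.3 ms
Processing delay = 2.7 ms
Total one-way latency = 42.0 ms


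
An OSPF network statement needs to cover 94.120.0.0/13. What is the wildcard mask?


Subnet mask: 255.248.0.0
Wildcard = 255.255.255.255 - subnet mask
255 - 255 = 0
255 - 248 = 7
255 - 0 = 255
255 - 0 = 255
Wildcard: 0.7.255.255


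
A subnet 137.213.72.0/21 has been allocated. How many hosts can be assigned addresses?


Host bits = 32 - 21 = 11
Total addresses = 2^11 = 2048
Usable = total - 2 (network and broadcast)
Usable hosts: 2046


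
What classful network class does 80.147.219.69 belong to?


First octet: 80
Binary: 01010000
0xxxxxxx -> Class A (1-126)
Class A, default mask 255.0.0.0 (/8)


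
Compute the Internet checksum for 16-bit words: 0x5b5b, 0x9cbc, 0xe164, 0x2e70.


Sum all words (with carry folding):
+ 0x5b5b = 0x5b5b
+ 0x9cbc = 0xf817
+ 0xe164 = 0xd97c
+ 0x2e70 = 0x07ed
One's complement: ~0x07ed
Checksum = 0xf812


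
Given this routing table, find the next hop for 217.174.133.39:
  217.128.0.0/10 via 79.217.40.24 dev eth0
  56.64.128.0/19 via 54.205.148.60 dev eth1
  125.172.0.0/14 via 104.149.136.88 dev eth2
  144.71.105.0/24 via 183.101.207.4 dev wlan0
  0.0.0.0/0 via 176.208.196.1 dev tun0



Longest prefix match for 217.174.133.39:
  /10 217.128.0.0: MATCH
  /19 56.64.128.0: no
  /14 125.172.0.0: no
  /24 144.71.105.0: no
  /0 0.0.0.0: MATCH
Selected: next-hop 79.217.40.24 via eth0 (matched /10)


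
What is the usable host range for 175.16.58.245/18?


Network: 175.16.0.0
Broadcast: 175.16.63.255
First usable = network + 1
Last usable = broadcast - 1
Range: 175.16.0.1 to 175.16.63.254


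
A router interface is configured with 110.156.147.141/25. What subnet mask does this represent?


/25 means 25 network bits, 7 host bits
Binary: 11111111111111111111111110000000
Mask: 255.255.255.128


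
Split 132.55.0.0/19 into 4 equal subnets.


New prefix = 19 + 2 = 21
Each subnet has 2048 addresses
  132.55.0.0/21
  132.55.8.0/21
  132.55.16.0/21
  132.55.24.0/21
Subnets: 132.55.0.0/21, 132.55.8.0/21, 132.55.16.0/21, 132.55.24.0/21


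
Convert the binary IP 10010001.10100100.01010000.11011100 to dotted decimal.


10010001 = 145
10100100 = 164
01010000 = 80
11011100 = 220
IP: 145.164.80.220


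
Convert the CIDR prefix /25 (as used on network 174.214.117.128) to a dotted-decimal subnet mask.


/25 means 25 network bits, 7 host bits
Binary: 11111111111111111111111110000000
Mask: 255.255.255.128


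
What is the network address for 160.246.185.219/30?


IP:   10100000.11110110.10111001.11011011
Mask: 11111111.11111111.11111111.11111100
AND operation:
Net:  10100000.11110110.10111001.11011000
Network: 160.246.185.216/30


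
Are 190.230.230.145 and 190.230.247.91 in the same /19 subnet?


Mask: 255.255.224.0
190.230.230.145 AND mask = 190.230.224.0
190.230.247.91 AND mask = 190.230.224.0
Yes, same subnet (190.230.224.0)


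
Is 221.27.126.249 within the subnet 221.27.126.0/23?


Subnet network: 221.27.126.0
Test IP AND mask: 221.27.126.0
Yes, 221.27.126.249 is in 221.27.126.0/23


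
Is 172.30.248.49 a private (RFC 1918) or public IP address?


RFC 1918 private ranges:
  10.0.0.0/8 (10.0.0.0 - 10.255.255.255)
  172.16.0.0/12 (172.16.0.0 - 172.31.255.255)
  192.168.0.0/16 (192.168.0.0 - 192.168.255.255)
Private (in 172.16.0.0/12)


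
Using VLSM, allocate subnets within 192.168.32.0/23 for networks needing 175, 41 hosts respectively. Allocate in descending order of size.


175 hosts -> /24 (254 usable): 192.168.32.0/24
41 hosts -> /26 (62 usable): 192.168.33.0/26
Allocation: 192.168.32.0/24 (175 hosts, 254 usable); 192.168.33.0/26 (41 hosts, 62 usable)


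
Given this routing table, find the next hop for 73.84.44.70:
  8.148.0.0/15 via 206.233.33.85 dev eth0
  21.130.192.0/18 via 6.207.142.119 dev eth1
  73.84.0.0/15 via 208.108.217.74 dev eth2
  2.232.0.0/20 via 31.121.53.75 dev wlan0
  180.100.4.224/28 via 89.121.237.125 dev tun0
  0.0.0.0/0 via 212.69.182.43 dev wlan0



Longest prefix match for 73.84.44.70:
  /15 8.148.0.0: no
  /18 21.130.192.0: no
  /15 73.84.0.0: MATCH
  /20 2.232.0.0: no
  /28 180.100.4.224: no
  /0 0.0.0.0: MATCH
Selected: next-hop 208.108.217.74 via eth2 (matched /15)


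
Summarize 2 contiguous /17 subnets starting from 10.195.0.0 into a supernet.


Original prefix: /17
Number of subnets: 2 = 2^1
New prefix = 17 - 1 = 16
Supernet: 10.195.0.0/16


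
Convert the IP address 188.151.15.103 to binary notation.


188 = 10111100
151 = 10010111
15 = 00001111
103 = 01100111
Binary: 10111100.10010111.00001111.01100111


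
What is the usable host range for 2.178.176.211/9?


Network: 2.128.0.0
Broadcast: 2.255.255.255
First usable = network + 1
Last usable = broadcast - 1
Range: 2.128.0.1 to 2.255.255.254


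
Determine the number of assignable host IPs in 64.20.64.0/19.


Host bits = 32 - 19 = 13
Total addresses = 2^13 = 8192
Usable = total - 2 (network and broadcast)
Usable hosts: 8190


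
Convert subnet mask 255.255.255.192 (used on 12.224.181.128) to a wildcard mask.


Subnet mask: 255.255.255.192
Wildcard = 255.255.255.255 - subnet mask
255 - 255 = 0
255 - 255 = 0
255 - 255 = 0
255 - 192 = 63
Wildcard: 0.0.0.63


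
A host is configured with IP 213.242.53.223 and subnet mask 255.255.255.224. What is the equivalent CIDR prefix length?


Binary: 11111111.11111111.11111111.11100000
Count leading 1s
Prefix: /27


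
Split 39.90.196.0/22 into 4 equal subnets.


New prefix = 22 + 2 = 24
Each subnet has 256 addresses
  39.90.196.0/24
  39.90.197.0/24
  39.90.198.0/24
  39.90.199.0/24
Subnets: 39.90.196.0/24, 39.90.197.0/24, 39.90.198.0/24, 39.90.199.0/24


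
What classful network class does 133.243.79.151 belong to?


First octet: 133
Binary: 10000101
10xxxxxx -> Class B (128-191)
Class B, default mask 255.255.0.0 (/16)


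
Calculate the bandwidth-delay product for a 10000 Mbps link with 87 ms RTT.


BDP = bandwidth * RTT
= 10000 Mbps * 87 ms
= 10000 * 1e6 * 87 / 1000 bits
= 870000000 bits
= 108750000 bytes
= 106201.1719 KB
BDP = 870000000 bits (108750000 bytes)


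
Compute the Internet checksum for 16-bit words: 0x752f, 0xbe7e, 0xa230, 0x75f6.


Sum all words (with carry folding):
+ 0x752f = 0x752f
+ 0xbe7e = 0x33ae
+ 0xa230 = 0xd5de
+ 0x75f6 = 0x4bd5
One's complement: ~0x4bd5
Checksum = 0xb42a


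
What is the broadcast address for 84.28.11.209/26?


Network: 84.28.11.192/26
Host bits = 6
Set all host bits to 1:
Broadcast: 84.28.11.255


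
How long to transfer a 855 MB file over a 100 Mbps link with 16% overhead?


Effective throughput = 100 * (1 - 16/100) = 84 Mbps
File size in Mb = 855 * 8 = 6840 Mb
Time = 6840 / 84
Time = 81.4286 seconds


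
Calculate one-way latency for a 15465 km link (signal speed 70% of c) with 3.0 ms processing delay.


Speed = 0.7 * 3e5 km/s = 210000 km/s
Propagation delay = 15465 / 210000 = 0.0736 s = 73.6429 ms
Processing delay = 3.0 ms
Total one-way latency = 76.6429 ms


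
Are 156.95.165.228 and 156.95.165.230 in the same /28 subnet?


Mask: 255.255.255.240
156.95.165.228 AND mask = 156.95.165.224
156.95.165.230 AND mask = 156.95.165.224
Yes, same subnet (156.95.165.224)


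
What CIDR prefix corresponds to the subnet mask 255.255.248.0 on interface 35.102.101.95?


Binary: 11111111.11111111.11111000.00000000
Count leading 1s
Prefix: /21


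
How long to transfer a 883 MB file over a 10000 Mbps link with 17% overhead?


Effective throughput = 10000 * (1 - 17/100) = 8300 Mbps
File size in Mb = 883 * 8 = 7064 Mb
Time = 7064 / 8300
Time = 0.8511 seconds


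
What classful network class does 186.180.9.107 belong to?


First octet: 186
Binary: 10111010
10xxxxxx -> Class B (128-191)
Class B, default mask 255.255.0.0 (/16)


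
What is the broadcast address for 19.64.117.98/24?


Network: 19.64.117.0/24
Host bits = 8
Set all host bits to 1:
Broadcast: 19.64.117.255


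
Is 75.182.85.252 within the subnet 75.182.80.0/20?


Subnet network: 75.182.80.0
Test IP AND mask: 75.182.80.0
Yes, 75.182.85.252 is in 75.182.80.0/20


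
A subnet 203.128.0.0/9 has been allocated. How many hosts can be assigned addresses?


Host bits = 32 - 9 = 23
Total addresses = 2^23 = 8388608
Usable = total - 2 (network and broadcast)
Usable hosts: 8388606


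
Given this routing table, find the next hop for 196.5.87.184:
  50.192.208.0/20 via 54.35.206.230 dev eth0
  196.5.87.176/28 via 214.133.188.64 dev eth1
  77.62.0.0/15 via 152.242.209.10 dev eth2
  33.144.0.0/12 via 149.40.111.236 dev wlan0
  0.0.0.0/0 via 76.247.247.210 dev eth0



Longest prefix match for 196.5.87.184:
  /20 50.192.208.0: no
  /28 196.5.87.176: MATCH
  /15 77.62.0.0: no
  /12 33.144.0.0: no
  /0 0.0.0.0: MATCH
Selected: next-hop 214.133.188.64 via eth1 (matched /28)


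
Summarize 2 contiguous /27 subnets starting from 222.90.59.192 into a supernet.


Original prefix: /27
Number of subnets: 2 = 2^1
New prefix = 27 - 1 = 26
Supernet: 222.90.59.192/26


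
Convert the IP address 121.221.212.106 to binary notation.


121 = 01111001
221 = 11011101
212 = 11010100
106 = 01101010
Binary: 01111001.11011101.11010100.01101010


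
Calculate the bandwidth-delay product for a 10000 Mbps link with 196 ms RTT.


BDP = bandwidth * RTT
= 10000 Mbps * 196 ms
= 10000 * 1e6 * 196 / 1000 bits
= 1960000000 bits
= 245000000 bytes
= 239257.8125 KB
BDP = 1960000000 bits (245000000 bytes)


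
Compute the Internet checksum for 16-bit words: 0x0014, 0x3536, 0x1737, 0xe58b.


Sum all words (with carry folding):
+ 0x0014 = 0x0014
+ 0x3536 = 0x354a
+ 0x1737 = 0x4c81
+ 0xe58b = 0x320d
One's complement: ~0x320d
Checksum = 0xcdf2


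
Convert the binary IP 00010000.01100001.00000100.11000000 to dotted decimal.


00010000 = 16
01100001 = 97
00000100 = 4
11000000 = 192
IP: 16.97.4.192


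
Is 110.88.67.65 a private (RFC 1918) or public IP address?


RFC 1918 private ranges:
  10.0.0.0/8 (10.0.0.0 - 10.255.255.255)
  172.16.0.0/12 (172.16.0.0 - 172.31.255.255)
  192.168.0.0/16 (192.168.0.0 - 192.168.255.255)
Public (not in any RFC 1918 range)


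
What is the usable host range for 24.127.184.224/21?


Network: 24.127.184.0
Broadcast: 24.127.191.255
First usable = network + 1
Last usable = broadcast - 1
Range: 24.127.184.1 to 24.127.191.254


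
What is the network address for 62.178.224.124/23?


IP:   00111110.10110010.11100000.01111100
Mask: 11111111.11111111.11111110.00000000
AND operation:
Net:  00111110.10110010.11100000.00000000
Network: 62.178.224.0/23


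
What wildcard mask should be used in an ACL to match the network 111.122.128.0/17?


Subnet mask: 255.255.128.0
Wildcard = 255.255.255.255 - subnet mask
255 - 255 = 0
255 - 255 = 0
255 - 128 = 127
255 - 0 = 255
Wildcard: 0.0.127.255


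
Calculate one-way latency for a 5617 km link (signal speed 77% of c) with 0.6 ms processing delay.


Speed = 0.77 * 3e5 km/s = 231000 km/s
Propagation delay = 5617 / 231000 = 0.0243 s = 24.316 ms
Processing delay = 0.6 ms
Total one-way latency = 24.916 ms


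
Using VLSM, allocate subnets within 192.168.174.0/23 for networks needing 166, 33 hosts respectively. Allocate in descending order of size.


166 hosts -> /24 (254 usable): 192.168.174.0/24
33 hosts -> /26 (62 usable): 192.168.175.0/26
Allocation: 192.168.174.0/24 (166 hosts, 254 usable); 192.168.175.0/26 (33 hosts, 62 usable)


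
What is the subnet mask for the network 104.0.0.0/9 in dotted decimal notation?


/9 means 9 network bits, 23 host bits
Binary: 11111111100000000000000000000000
Mask: 255.128.0.0


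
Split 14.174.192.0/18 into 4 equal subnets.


New prefix = 18 + 2 = 20
Each subnet has 4096 addresses
  14.174.192.0/20
  14.174.208.0/20
  14.174.224.0/20
  14.174.240.0/20
Subnets: 14.174.192.0/20, 14.174.208.0/20, 14.174.224.0/20, 14.174.240.0/20


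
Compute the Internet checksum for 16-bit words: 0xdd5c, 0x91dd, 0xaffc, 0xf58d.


Sum all words (with carry folding):
+ 0xdd5c = 0xdd5c
+ 0x91dd = 0x6f3a
+ 0xaffc = 0x1f37
+ 0xf58d = 0x14c5
One's complement: ~0x14c5
Checksum = 0xeb3a


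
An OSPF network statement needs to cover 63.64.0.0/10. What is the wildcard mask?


Subnet mask: 255.192.0.0
Wildcard = 255.255.255.255 - subnet mask
255 - 255 = 0
255 - 192 = 63
255 - 0 = 255
255 - 0 = 255
Wildcard: 0.63.255.255


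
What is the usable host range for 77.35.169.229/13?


Network: 77.32.0.0
Broadcast: 77.39.255.255
First usable = network + 1
Last usable = broadcast - 1
Range: 77.32.0.1 to 77.39.255.254


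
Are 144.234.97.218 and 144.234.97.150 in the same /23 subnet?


Mask: 255.255.254.0
144.234.97.218 AND mask = 144.234.96.0
144.234.97.150 AND mask = 144.234.96.0
Yes, same subnet (144.234.96.0)


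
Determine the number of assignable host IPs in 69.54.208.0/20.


Host bits = 32 - 20 = 12
Total addresses = 2^12 = 4096
Usable = total - 2 (network and broadcast)
Usable hosts: 4094


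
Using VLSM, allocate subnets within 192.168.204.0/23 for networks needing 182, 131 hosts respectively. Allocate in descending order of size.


182 hosts -> /24 (254 usable): 192.168.204.0/24
131 hosts -> /24 (254 usable): 192.168.205.0/24
Allocation: 192.168.204.0/24 (182 hosts, 254 usable); 192.168.205.0/24 (131 hosts, 254 usable)


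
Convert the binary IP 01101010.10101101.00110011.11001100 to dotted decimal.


01101010 = 106
10101101 = 173
00110011 = 51
11001100 = 204
IP: 106.173.51.204


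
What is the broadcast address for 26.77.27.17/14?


Network: 26.76.0.0/14
Host bits = 18
Set all host bits to 1:
Broadcast: 26.79.255.255


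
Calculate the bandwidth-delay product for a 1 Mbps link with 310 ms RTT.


BDP = bandwidth * RTT
= 1 Mbps * 310 ms
= 1 * 1e6 * 310 / 1000 bits
= 310000 bits
= 38750 bytes
= 37.8418 KB
BDP = 310000 bits (38750 bytes)


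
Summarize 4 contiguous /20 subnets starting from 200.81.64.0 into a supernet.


Original prefix: /20
Number of subnets: 4 = 2^2
New prefix = 20 - 2 = 18
Supernet: 200.81.64.0/18


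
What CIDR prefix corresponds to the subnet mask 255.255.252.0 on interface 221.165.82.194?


Binary: 11111111.11111111.11111100.00000000
Count leading 1s
Prefix: /22


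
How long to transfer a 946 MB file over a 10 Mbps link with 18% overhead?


Effective throughput = 10 * (1 - 18/100) = 8.2 Mbps
File size in Mb = 946 * 8 = 7568 Mb
Time = 7568 / 8.2
Time = 922.9268 seconds


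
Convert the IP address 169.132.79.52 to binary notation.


169 = 10101001
132 = 10000100
79 = 01001111
52 = 00110100
Binary: 10101001.10000100.01001111.00110100


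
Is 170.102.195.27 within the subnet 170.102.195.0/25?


Subnet network: 170.102.195.0
Test IP AND mask: 170.102.195.0
Yes, 170.102.195.27 is in 170.102.195.0/25


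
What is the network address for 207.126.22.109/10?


IP:   11001111.01111110.00010110.01101101
Mask: 11111111.11000000.00000000.00000000
AND operation:
Net:  11001111.01000000.00000000.00000000
Network: 207.64.0.0/10


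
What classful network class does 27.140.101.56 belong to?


First octet: 27
Binary: 00011011
0xxxxxxx -> Class A (1-126)
Class A, default mask 255.0.0.0 (/8)


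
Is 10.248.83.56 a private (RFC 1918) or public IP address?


RFC 1918 private ranges:
  10.0.0.0/8 (10.0.0.0 - 10.255.255.255)
  172.16.0.0/12 (172.16.0.0 - 172.31.255.255)
  192.168.0.0/16 (192.168.0.0 - 192.168.255.255)
Private (in 10.0.0.0/8)


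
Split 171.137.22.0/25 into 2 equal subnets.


New prefix = 25 + 1 = 26
Each subnet has 64 addresses
  171.137.22.0/26
  171.137.22.64/26
Subnets: 171.137.22.0/26, 171.137.22.64/26


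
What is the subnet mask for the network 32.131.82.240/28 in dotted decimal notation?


/28 means 28 network bits, 4 host bits
Binary: 11111111111111111111111111110000
Mask: 255.255.255.240


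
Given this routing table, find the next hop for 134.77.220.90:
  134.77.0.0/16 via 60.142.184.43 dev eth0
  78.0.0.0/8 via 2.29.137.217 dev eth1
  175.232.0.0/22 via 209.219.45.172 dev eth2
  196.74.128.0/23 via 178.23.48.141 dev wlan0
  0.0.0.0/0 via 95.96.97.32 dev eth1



Longest prefix match for 134.77.220.90:
  /16 134.77.0.0: MATCH
  /8 78.0.0.0: no
  /22 175.232.0.0: no
  /23 196.74.128.0: no
  /0 0.0.0.0: MATCH
Selected: next-hop 60.142.184.43 via eth0 (matched /16)


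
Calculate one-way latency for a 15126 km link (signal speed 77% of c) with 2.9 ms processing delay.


Speed = 0.77 * 3e5 km/s = 231000 km/s
Propagation delay = 15126 / 231000 = 0.0655 s = 65.4805 ms
Processing delay = 2.9 ms
Total one-way latency = 68.3805 ms


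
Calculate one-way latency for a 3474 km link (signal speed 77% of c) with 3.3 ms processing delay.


Speed = 0.77 * 3e5 km/s = 231000 km/s
Propagation delay = 3474 / 231000 = 0.015 s = 15.039 ms
Processing delay = 3.3 ms
Total one-way latency = 18.339 ms


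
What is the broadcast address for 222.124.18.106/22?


Network: 222.124.16.0/22
Host bits = 10
Set all host bits to 1:
Broadcast: 222.124.19.255


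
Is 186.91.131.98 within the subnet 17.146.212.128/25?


Subnet network: 17.146.212.128
Test IP AND mask: 186.91.131.0
No, 186.91.131.98 is not in 17.146.212.128/25


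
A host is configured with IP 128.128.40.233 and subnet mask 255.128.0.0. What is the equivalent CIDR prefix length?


Binary: 11111111.10000000.00000000.00000000
Count leading 1s
Prefix: /9


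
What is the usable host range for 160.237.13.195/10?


Network: 160.192.0.0
Broadcast: 160.255.255.255
First usable = network + 1
Last usable = broadcast - 1
Range: 160.192.0.1 to 160.255.255.254


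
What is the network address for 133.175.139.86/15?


IP:   10000101.10101111.10001011.01010110
Mask: 11111111.11111110.00000000.00000000
AND operation:
Net:  10000101.10101110.00000000.00000000
Network: 133.174.0.0/15


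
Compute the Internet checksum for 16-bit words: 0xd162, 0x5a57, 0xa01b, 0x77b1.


Sum all words (with carry folding):
+ 0xd162 = 0xd162
+ 0x5a57 = 0x2bba
+ 0xa01b = 0xcbd5
+ 0x77b1 = 0x4387
One's complement: ~0x4387
Checksum = 0xbc78


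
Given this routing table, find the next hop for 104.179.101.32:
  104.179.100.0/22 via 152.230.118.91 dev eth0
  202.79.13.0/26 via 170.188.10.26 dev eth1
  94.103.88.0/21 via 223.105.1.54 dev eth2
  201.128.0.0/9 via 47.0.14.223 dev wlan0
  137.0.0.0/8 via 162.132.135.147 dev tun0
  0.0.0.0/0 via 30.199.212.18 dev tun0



Longest prefix match for 104.179.101.32:
  /22 104.179.100.0: MATCH
  /26 202.79.13.0: no
  /21 94.103.88.0: no
  /9 201.128.0.0: no
  /8 137.0.0.0: no
  /0 0.0.0.0: MATCH
Selected: next-hop 152.230.118.91 via eth0 (matched /22)


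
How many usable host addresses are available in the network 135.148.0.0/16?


Host bits = 32 - 16 = 16
Total addresses = 2^16 = 65536
Usable = total - 2 (network and broadcast)
Usable hosts: 65534


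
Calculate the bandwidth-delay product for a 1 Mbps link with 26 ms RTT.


BDP = bandwidth * RTT
= 1 Mbps * 26 ms
= 1 * 1e6 * 26 / 1000 bits
= 26000 bits
= 3250 bytes
= 3.1738 KB
BDP = 26000 bits (3250 bytes)


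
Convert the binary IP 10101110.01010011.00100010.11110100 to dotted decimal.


10101110 = 174
01010011 = 83
00100010 = 34
11110100 = 244
IP: 174.83.34.244


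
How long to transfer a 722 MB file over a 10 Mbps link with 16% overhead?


Effective throughput = 10 * (1 - 16/100) = 8.4 Mbps
File size in Mb = 722 * 8 = 5776 Mb
Time = 5776 / 8.4
Time = 687.619 seconds


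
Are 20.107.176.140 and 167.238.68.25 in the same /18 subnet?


Mask: 255.255.192.0
20.107.176.140 AND mask = 20.107.128.0
167.238.68.25 AND mask = 167.238.64.0
No, different subnets (20.107.128.0 vs 167.238.64.0)


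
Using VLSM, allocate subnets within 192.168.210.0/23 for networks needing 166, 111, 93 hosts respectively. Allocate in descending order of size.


166 hosts -> /24 (254 usable): 192.168.210.0/24
111 hosts -> /25 (126 usable): 192.168.211.0/25
93 hosts -> /25 (126 usable): 192.168.211.128/25
Allocation: 192.168.210.0/24 (166 hosts, 254 usable); 192.168.211.0/25 (111 hosts, 126 usable); 192.168.211.128/25 (93 hosts, 126 usable)


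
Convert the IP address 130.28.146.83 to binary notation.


130 = 10000010
28 = 00011100
146 = 10010010
83 = 01010011
Binary: 10000010.00011100.10010010.01010011


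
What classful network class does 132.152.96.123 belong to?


First octet: 132
Binary: 10000100
10xxxxxx -> Class B (128-191)
Class B, default mask 255.255.0.0 (/16)


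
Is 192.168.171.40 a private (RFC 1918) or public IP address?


RFC 1918 private ranges:
  10.0.0.0/8 (10.0.0.0 - 10.255.255.255)
  172.16.0.0/12 (172.16.0.0 - 172.31.255.255)
  192.168.0.0/16 (192.168.0.0 - 192.168.255.255)
Private (in 192.168.0.0/16)


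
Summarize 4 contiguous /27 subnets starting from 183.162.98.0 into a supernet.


Original prefix: /27
Number of subnets: 4 = 2^2
New prefix = 27 - 2 = 25
Supernet: 183.162.98.0/25


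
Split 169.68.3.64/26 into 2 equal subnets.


New prefix = 26 + 1 = 27
Each subnet has 32 addresses
  169.68.3.64/27
  169.68.3.96/27
Subnets: 169.68.3.64/27, 169.68.3.96/27


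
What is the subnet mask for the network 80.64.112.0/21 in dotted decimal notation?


/21 means 21 network bits, 11 host bits
Binary: 11111111111111111111100000000000
Mask: 255.255.248.0


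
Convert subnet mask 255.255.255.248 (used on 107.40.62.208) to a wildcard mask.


Subnet mask: 255.255.255.248
Wildcard = 255.255.255.255 - subnet mask
255 - 255 = 0
255 - 255 = 0
255 - 255 = 0
255 - 248 = 7
Wildcard: 0.0.0.7


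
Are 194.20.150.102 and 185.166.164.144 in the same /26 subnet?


Mask: 255.255.255.192
194.20.150.102 AND mask = 194.20.150.64
185.166.164.144 AND mask = 185.166.164.128
No, different subnets (194.20.150.64 vs 185.166.164.128)


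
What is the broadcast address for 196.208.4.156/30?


Network: 196.208.4.156/30
Host bits = 2
Set all host bits to 1:
Broadcast: 196.208.4.159


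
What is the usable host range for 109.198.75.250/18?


Network: 109.198.64.0
Broadcast: 109.198.127.255
First usable = network + 1
Last usable = broadcast - 1
Range: 109.198.64.1 to 109.198.127.254


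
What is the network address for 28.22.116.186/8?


IP:   00011100.00010110.01110100.10111010
Mask: 11111111.00000000.00000000.00000000
AND operation:
Net:  00011100.00000000.00000000.00000000
Network: 28.0.0.0/8


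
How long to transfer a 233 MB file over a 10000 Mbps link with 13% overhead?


Effective throughput = 10000 * (1 - 13/100) = 8700 Mbps
File size in Mb = 233 * 8 = 1864 Mb
Time = 1864 / 8700
Time = 0.2143 seconds


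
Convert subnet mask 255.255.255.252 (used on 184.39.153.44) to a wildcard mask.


Subnet mask: 255.255.255.252
Wildcard = 255.255.255.255 - subnet mask
255 - 255 = 0
255 - 255 = 0
255 - 255 = 0
255 - 252 = 3
Wildcard: 0.0.0.3


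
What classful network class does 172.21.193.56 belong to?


First octet: 172
Binary: 10101100
10xxxxxx -> Class B (128-191)
Class B, default mask 255.255.0.0 (/16)


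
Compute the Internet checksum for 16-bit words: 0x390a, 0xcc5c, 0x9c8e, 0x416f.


Sum all words (with carry folding):
+ 0x390a = 0x390a
+ 0xcc5c = 0x0567
+ 0x9c8e = 0xa1f5
+ 0x416f = 0xe364
One's complement: ~0xe364
Checksum = 0x1c9b


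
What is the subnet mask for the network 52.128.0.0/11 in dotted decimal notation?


/11 means 11 network bits, 21 host bits
Binary: 11111111111000000000000000000000
Mask: 255.224.0.0


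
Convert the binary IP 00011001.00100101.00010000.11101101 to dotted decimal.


00011001 = 25
00100101 = 37
00010000 = 16
11101101 = 237
IP: 25.37.16.237


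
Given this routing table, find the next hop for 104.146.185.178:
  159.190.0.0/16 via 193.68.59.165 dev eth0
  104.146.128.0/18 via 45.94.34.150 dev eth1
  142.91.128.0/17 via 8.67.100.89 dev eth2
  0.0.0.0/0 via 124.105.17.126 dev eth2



Longest prefix match for 104.146.185.178:
  /16 159.190.0.0: no
  /18 104.146.128.0: MATCH
  /17 142.91.128.0: no
  /0 0.0.0.0: MATCH
Selected: next-hop 45.94.34.150 via eth1 (matched /18)


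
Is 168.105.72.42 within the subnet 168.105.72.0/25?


Subnet network: 168.105.72.0
Test IP AND mask: 168.105.72.0
Yes, 168.105.72.42 is in 168.105.72.0/25


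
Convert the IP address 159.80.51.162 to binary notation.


159 = 10011111
80 = 01010000
51 = 00110011
162 = 10100010
Binary: 10011111.01010000.00110011.10100010


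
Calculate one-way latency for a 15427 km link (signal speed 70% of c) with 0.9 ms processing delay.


Speed = 0.7 * 3e5 km/s = 210000 km/s
Propagation delay = 15427 / 210000 = 0.0735 s = 73.4619 ms
Processing delay = 0.9 ms
Total one-way latency = 74.3619 ms


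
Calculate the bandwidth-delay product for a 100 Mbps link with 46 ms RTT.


BDP = bandwidth * RTT
= 100 Mbps * 46 ms
= 100 * 1e6 * 46 / 1000 bits
= 4600000 bits
= 575000 bytes
= 561.5234 KB
BDP = 4600000 bits (575000 bytes)


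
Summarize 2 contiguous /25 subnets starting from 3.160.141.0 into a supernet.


Original prefix: /25
Number of subnets: 2 = 2^1
New prefix = 25 - 1 = 24
Supernet: 3.160.141.0/24


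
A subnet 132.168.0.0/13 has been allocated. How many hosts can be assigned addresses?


Host bits = 32 - 13 = 19
Total addresses = 2^19 = 524288
Usable = total - 2 (network and broadcast)
Usable hosts: 524286


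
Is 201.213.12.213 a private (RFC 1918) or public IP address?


RFC 1918 private ranges:
  10.0.0.0/8 (10.0.0.0 - 10.255.255.255)
  172.16.0.0/12 (172.16.0.0 - 172.31.255.255)
  192.168.0.0/16 (192.168.0.0 - 192.168.255.255)
Public (not in any RFC 1918 range)


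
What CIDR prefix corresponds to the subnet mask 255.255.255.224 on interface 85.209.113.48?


Binary: 11111111.11111111.11111111.11100000
Count leading 1s
Prefix: /27


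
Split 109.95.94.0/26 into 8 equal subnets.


New prefix = 26 + 3 = 29
Each subnet has 8 addresses
  109.95.94.0/29
  109.95.94.8/29
  109.95.94.16/29
  109.95.94.24/29
  109.95.94.32/29
  109.95.94.40/29
  109.95.94.48/29
  109.95.94.56/29
Subnets: 109.95.94.0/29, 109.95.94.8/29, 109.95.94.16/29, 109.95.94.24/29, 109.95.94.32/29, 109.95.94.40/29, 109.95.94.48/29, 109.95.94.56/29


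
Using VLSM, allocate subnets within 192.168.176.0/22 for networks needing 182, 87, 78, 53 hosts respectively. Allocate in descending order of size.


182 hosts -> /24 (254 usable): 192.168.176.0/24
87 hosts -> /25 (126 usable): 192.168.177.0/25
78 hosts -> /25 (126 usable): 192.168.177.128/25
53 hosts -> /26 (62 usable): 192.168.178.0/26
Allocation: 192.168.176.0/24 (182 hosts, 254 usable); 192.168.177.0/25 (87 hosts, 126 usable); 192.168.177.128/25 (78 hosts, 126 usable); 192.168.178.0/26 (53 hosts, 62 usable)


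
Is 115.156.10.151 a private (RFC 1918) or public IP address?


RFC 1918 private ranges:
  10.0.0.0/8 (10.0.0.0 - 10.255.255.255)
  172.16.0.0/12 (172.16.0.0 - 172.31.255.255)
  192.168.0.0/16 (192.168.0.0 - 192.168.255.255)
Public (not in any RFC 1918 range)


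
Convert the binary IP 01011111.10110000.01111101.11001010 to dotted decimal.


01011111 = 95
10110000 = 176
01111101 = 125
11001010 = 202
IP: 95.176.125.202


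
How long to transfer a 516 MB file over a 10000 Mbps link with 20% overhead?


Effective throughput = 10000 * (1 - 20/100) = 8000 Mbps
File size in Mb = 516 * 8 = 4128 Mb
Time = 4128 / 8000
Time = 0.516 seconds


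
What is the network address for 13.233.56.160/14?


IP:   00001101.11101001.00111000.10100000
Mask: 11111111.11111100.00000000.00000000
AND operation:
Net:  00001101.11101000.00000000.00000000
Network: 13.232.0.0/14


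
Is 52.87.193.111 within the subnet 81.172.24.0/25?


Subnet network: 81.172.24.0
Test IP AND mask: 52.87.193.0
No, 52.87.193.111 is not in 81.172.24.0/25


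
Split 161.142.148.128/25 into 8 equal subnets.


New prefix = 25 + 3 = 28
Each subnet has 16 addresses
  161.142.148.128/28
  161.142.148.144/28
  161.142.148.160/28
  161.142.148.176/28
  161.142.148.192/28
  161.142.148.208/28
  161.142.148.224/28
  161.142.148.240/28
Subnets: 161.142.148.128/28, 161.142.148.144/28, 161.142.148.160/28, 161.142.148.176/28, 161.142.148.192/28, 161.142.148.208/28, 161.142.148.224/28, 161.142.148.240/28
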